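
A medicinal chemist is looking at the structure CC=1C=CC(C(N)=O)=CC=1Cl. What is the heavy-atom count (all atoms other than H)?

11

Every atom symbol written in the SMILES (organic subset) is one heavy atom; implicit H are not written.
Heavy atoms by element → C:8, Cl:1, N:1, O:1.
Total: 11.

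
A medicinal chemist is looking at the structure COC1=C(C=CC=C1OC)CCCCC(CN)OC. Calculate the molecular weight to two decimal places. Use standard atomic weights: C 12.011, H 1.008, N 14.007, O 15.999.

First, the molecular formula is C15H25NO3 (counting implicit H from valence).
  C: 15 × 12.011 = 180.165
  H: 25 × 1.008 = 25.200
  N: 1 × 14.007 = 14.007
  O: 3 × 15.999 = 47.997
Sum: 15×12.011 + 25×1.008 + 1×14.007 + 3×15.999 = 267.369 → 267.37 g/mol.

267.37 g/mol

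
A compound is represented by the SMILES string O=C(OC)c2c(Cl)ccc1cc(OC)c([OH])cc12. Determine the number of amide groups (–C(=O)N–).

Scan the SMILES for the amide motif — none present.
Groups that are present: 1 ester, 1 ether, 1 hydroxyl.

0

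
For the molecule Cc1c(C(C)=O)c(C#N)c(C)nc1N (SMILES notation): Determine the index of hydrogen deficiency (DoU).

7

Molecular formula: C10H11N3O.
DoU = (2C + 2 + N − H − X) / 2, where X is the halogen count and O/S are ignored.
    = (2·10 + 2 + 3 − 11 − 0) / 2 = 14 / 2 = 7.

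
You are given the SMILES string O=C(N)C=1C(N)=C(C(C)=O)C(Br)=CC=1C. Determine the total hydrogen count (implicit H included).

Walk through each heavy atom and fill implicit hydrogens from standard valence (C 4, N 3, O 2, S 2, halogen 1):
  atom 1: O, bond orders sum to 2 (valence 2) → 0 H
  atom 2: C, bond orders sum to 4 (valence 4) → 0 H
  atom 3: N, bond orders sum to 1 (valence 3) → 2 H
  atom 4: C, bond orders sum to 4 (valence 4) → 0 H
  atom 5: C, bond orders sum to 4 (valence 4) → 0 H
  atom 6: N, bond orders sum to 1 (valence 3) → 2 H
  atom 7: C, bond orders sum to 4 (valence 4) → 0 H
  atom 8: C, bond orders sum to 4 (valence 4) → 0 H
  atom 9: C, bond orders sum to 1 (valence 4) → 3 H
  atom 10: O, bond orders sum to 2 (valence 2) → 0 H
  atom 11: C, bond orders sum to 4 (valence 4) → 0 H
  atom 12: Br (halogen, monovalent) → 0 H
  atom 13: C, bond orders sum to 3 (valence 4) → 1 H
  atom 14: C, bond orders sum to 4 (valence 4) → 0 H
  atom 15: C, bond orders sum to 1 (valence 4) → 3 H
Total hydrogens: 11.

11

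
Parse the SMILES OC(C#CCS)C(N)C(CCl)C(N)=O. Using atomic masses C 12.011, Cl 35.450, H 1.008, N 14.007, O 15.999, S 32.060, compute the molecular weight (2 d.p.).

236.71 g/mol

First, the molecular formula is C8H13ClN2O2S (counting implicit H from valence).
  C: 8 × 12.011 = 96.088
  Cl: 1 × 35.450 = 35.450
  H: 13 × 1.008 = 13.104
  N: 2 × 14.007 = 28.014
  O: 2 × 15.999 = 31.998
  S: 1 × 32.060 = 32.060
Sum: 8×12.011 + 1×35.450 + 13×1.008 + 2×14.007 + 2×15.999 + 1×32.060 = 236.714 → 236.71 g/mol.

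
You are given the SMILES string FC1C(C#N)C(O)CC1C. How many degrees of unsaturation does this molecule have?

Molecular formula: C7H10FNO.
DoU = (2C + 2 + N − H − X) / 2, where X is the halogen count and O/S are ignored.
    = (2·7 + 2 + 1 − 10 − 1) / 2 = 6 / 2 = 3.

3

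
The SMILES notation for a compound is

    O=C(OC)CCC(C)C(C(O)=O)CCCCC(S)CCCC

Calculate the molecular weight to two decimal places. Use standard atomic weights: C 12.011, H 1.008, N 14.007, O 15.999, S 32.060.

332.50 g/mol

First, the molecular formula is C17H32O4S (counting implicit H from valence).
  C: 17 × 12.011 = 204.187
  H: 32 × 1.008 = 32.256
  O: 4 × 15.999 = 63.996
  S: 1 × 32.060 = 32.060
Sum: 17×12.011 + 32×1.008 + 4×15.999 + 1×32.060 = 332.499 → 332.50 g/mol.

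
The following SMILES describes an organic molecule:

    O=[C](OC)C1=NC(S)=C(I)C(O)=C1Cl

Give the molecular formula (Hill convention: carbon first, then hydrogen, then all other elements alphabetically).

Walk through each heavy atom and fill implicit hydrogens from standard valence (C 4, N 3, O 2, S 2, halogen 1):
  atom 1: O, bond orders sum to 2 (valence 2) → 0 H
  atom 2: C with explicit H count 0
  atom 3: O, bond orders sum to 2 (valence 2) → 0 H
  atom 4: C, bond orders sum to 1 (valence 4) → 3 H
  atom 5: C, bond orders sum to 4 (valence 4) → 0 H
  atom 6: N, bond orders sum to 3 (valence 3) → 0 H
  atom 7: C, bond orders sum to 4 (valence 4) → 0 H
  atom 8: S, bond orders sum to 1 (valence 2) → 1 H
  atom 9: C, bond orders sum to 4 (valence 4) → 0 H
  atom 10: I (halogen, monovalent) → 0 H
  atom 11: C, bond orders sum to 4 (valence 4) → 0 H
  atom 12: O, bond orders sum to 1 (valence 2) → 1 H
  atom 13: C, bond orders sum to 4 (valence 4) → 0 H
  atom 14: Cl (halogen, monovalent) → 0 H
Totals → C:7, H:5, Cl:1, I:1, N:1, O:3, S:1.
In Hill order: C7H5ClINO3S.

C7H5ClINO3S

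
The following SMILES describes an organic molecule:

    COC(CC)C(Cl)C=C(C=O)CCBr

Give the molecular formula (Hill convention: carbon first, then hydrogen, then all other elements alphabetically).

C10H16BrClO2

Walk through each heavy atom and fill implicit hydrogens from standard valence (C 4, N 3, O 2, S 2, halogen 1):
  atom 1: C, bond orders sum to 1 (valence 4) → 3 H
  atom 2: O, bond orders sum to 2 (valence 2) → 0 H
  atom 3: C, bond orders sum to 3 (valence 4) → 1 H
  atom 4: C, bond orders sum to 2 (valence 4) → 2 H
  atom 5: C, bond orders sum to 1 (valence 4) → 3 H
  atom 6: C, bond orders sum to 3 (valence 4) → 1 H
  atom 7: Cl (halogen, monovalent) → 0 H
  atom 8: C, bond orders sum to 3 (valence 4) → 1 H
  atom 9: C, bond orders sum to 4 (valence 4) → 0 H
  atom 10: C, bond orders sum to 3 (valence 4) → 1 H
  atom 11: O, bond orders sum to 2 (valence 2) → 0 H
  atom 12: C, bond orders sum to 2 (valence 4) → 2 H
  atom 13: C, bond orders sum to 2 (valence 4) → 2 H
  atom 14: Br (halogen, monovalent) → 0 H
Totals → C:10, H:16, Br:1, Cl:1, O:2.
In Hill order: C10H16BrClO2.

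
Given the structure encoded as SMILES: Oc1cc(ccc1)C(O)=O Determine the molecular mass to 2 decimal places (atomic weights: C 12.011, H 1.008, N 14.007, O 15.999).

138.12 g/mol

First, the molecular formula is C7H6O3 (counting implicit H from valence).
  C: 7 × 12.011 = 84.077
  H: 6 × 1.008 = 6.048
  O: 3 × 15.999 = 47.997
Sum: 7×12.011 + 6×1.008 + 3×15.999 = 138.122 → 138.12 g/mol.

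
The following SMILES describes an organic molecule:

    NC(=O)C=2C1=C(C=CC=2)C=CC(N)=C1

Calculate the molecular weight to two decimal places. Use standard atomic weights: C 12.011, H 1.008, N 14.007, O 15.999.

186.21 g/mol

First, the molecular formula is C11H10N2O (counting implicit H from valence).
  C: 11 × 12.011 = 132.121
  H: 10 × 1.008 = 10.080
  N: 2 × 14.007 = 28.014
  O: 1 × 15.999 = 15.999
Sum: 11×12.011 + 10×1.008 + 2×14.007 + 1×15.999 = 186.214 → 186.21 g/mol.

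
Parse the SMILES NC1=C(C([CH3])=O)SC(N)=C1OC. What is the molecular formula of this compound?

C7H10N2O2S

Walk through each heavy atom and fill implicit hydrogens from standard valence (C 4, N 3, O 2, S 2, halogen 1):
  atom 1: N, bond orders sum to 1 (valence 3) → 2 H
  atom 2: C, bond orders sum to 4 (valence 4) → 0 H
  atom 3: C, bond orders sum to 4 (valence 4) → 0 H
  atom 4: C, bond orders sum to 4 (valence 4) → 0 H
  atom 5: C with explicit H count 3
  atom 6: O, bond orders sum to 2 (valence 2) → 0 H
  atom 7: S, bond orders sum to 2 (valence 2) → 0 H
  atom 8: C, bond orders sum to 4 (valence 4) → 0 H
  atom 9: N, bond orders sum to 1 (valence 3) → 2 H
  atom 10: C, bond orders sum to 4 (valence 4) → 0 H
  atom 11: O, bond orders sum to 2 (valence 2) → 0 H
  atom 12: C, bond orders sum to 1 (valence 4) → 3 H
Totals → C:7, H:10, N:2, O:2, S:1.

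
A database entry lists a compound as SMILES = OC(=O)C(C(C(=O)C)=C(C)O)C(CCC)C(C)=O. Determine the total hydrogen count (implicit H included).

20

Walk through each heavy atom and fill implicit hydrogens from standard valence (C 4, N 3, O 2, S 2, halogen 1):
  atom 1: O, bond orders sum to 1 (valence 2) → 1 H
  atom 2: C, bond orders sum to 4 (valence 4) → 0 H
  atom 3: O, bond orders sum to 2 (valence 2) → 0 H
  atom 4: C, bond orders sum to 3 (valence 4) → 1 H
  atom 5: C, bond orders sum to 4 (valence 4) → 0 H
  atom 6: C, bond orders sum to 4 (valence 4) → 0 H
  atom 7: O, bond orders sum to 2 (valence 2) → 0 H
  atom 8: C, bond orders sum to 1 (valence 4) → 3 H
  atom 9: C, bond orders sum to 4 (valence 4) → 0 H
  atom 10: C, bond orders sum to 1 (valence 4) → 3 H
  atom 11: O, bond orders sum to 1 (valence 2) → 1 H
  atom 12: C, bond orders sum to 3 (valence 4) → 1 H
  atom 13: C, bond orders sum to 2 (valence 4) → 2 H
  atom 14: C, bond orders sum to 2 (valence 4) → 2 H
  atom 15: C, bond orders sum to 1 (valence 4) → 3 H
  atom 16: C, bond orders sum to 4 (valence 4) → 0 H
  atom 17: C, bond orders sum to 1 (valence 4) → 3 H
  atom 18: O, bond orders sum to 2 (valence 2) → 0 H
Total hydrogens: 20.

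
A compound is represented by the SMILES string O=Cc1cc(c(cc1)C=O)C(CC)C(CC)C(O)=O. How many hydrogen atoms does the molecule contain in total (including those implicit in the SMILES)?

Walk through each heavy atom and fill implicit hydrogens from standard valence (C 4, N 3, O 2, S 2, halogen 1); for lowercase aromatic atoms, an aromatic c carries 1 H when it has two neighbours and 0 H with three, and aromatic n carries 0 H:
  atom 1: O, bond orders sum to 2 (valence 2) → 0 H
  atom 2: C, bond orders sum to 3 (valence 4) → 1 H
  atom 3: aromatic c, 3 neighbours → 0 H
  atom 4: aromatic c, 2 neighbours → 1 H
  atom 5: aromatic c, 3 neighbours → 0 H
  atom 6: aromatic c, 3 neighbours → 0 H
  atom 7: aromatic c, 2 neighbours → 1 H
  atom 8: aromatic c, 2 neighbours → 1 H
  atom 9: C, bond orders sum to 3 (valence 4) → 1 H
  atom 10: O, bond orders sum to 2 (valence 2) → 0 H
  atom 11: C, bond orders sum to 3 (valence 4) → 1 H
  atom 12: C, bond orders sum to 2 (valence 4) → 2 H
  atom 13: C, bond orders sum to 1 (valence 4) → 3 H
  atom 14: C, bond orders sum to 3 (valence 4) → 1 H
  atom 15: C, bond orders sum to 2 (valence 4) → 2 H
  atom 16: C, bond orders sum to 1 (valence 4) → 3 H
  atom 17: C, bond orders sum to 4 (valence 4) → 0 H
  atom 18: O, bond orders sum to 1 (valence 2) → 1 H
  atom 19: O, bond orders sum to 2 (valence 2) → 0 H
Total hydrogens: 18.

18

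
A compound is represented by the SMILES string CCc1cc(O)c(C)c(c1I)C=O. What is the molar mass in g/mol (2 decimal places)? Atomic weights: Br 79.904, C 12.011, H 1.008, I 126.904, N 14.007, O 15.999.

First, the molecular formula is C10H11IO2 (counting implicit H from valence).
  C: 10 × 12.011 = 120.110
  H: 11 × 1.008 = 11.088
  I: 1 × 126.904 = 126.904
  O: 2 × 15.999 = 31.998
Sum: 10×12.011 + 11×1.008 + 1×126.904 + 2×15.999 = 290.100 → 290.10 g/mol.

290.10 g/mol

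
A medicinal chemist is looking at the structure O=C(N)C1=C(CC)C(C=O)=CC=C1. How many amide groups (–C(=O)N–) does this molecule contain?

The amide motif appears at heavy-atom position 2 in the SMILES.
Other groups present: 1 aldehyde.
Amide count: 1.

1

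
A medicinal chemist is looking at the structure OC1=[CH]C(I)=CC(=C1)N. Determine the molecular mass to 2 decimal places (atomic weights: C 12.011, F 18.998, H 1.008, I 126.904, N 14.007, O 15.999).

First, the molecular formula is C6H6INO (counting implicit H from valence).
  C: 6 × 12.011 = 72.066
  H: 6 × 1.008 = 6.048
  I: 1 × 126.904 = 126.904
  N: 1 × 14.007 = 14.007
  O: 1 × 15.999 = 15.999
Sum: 6×12.011 + 6×1.008 + 1×126.904 + 1×14.007 + 1×15.999 = 235.024 → 235.02 g/mol.

235.02 g/mol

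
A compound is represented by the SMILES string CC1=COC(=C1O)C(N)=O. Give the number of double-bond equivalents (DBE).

4

Degree of unsaturation = (number of rings) + (number of π bonds).
Ring closures in the SMILES: 1.
π bonds: 3 double bonds (each 1 DoU) → 3 DoU from unsaturation.
Total DoU = 1 + 3 = 4.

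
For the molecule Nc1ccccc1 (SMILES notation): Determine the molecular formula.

Walk through each heavy atom and fill implicit hydrogens from standard valence (C 4, N 3, O 2, S 2, halogen 1); for lowercase aromatic atoms, an aromatic c carries 1 H when it has two neighbours and 0 H with three, and aromatic n carries 0 H:
  atom 1: N, bond orders sum to 1 (valence 3) → 2 H
  atom 2: aromatic c, 3 neighbours → 0 H
  atom 3: aromatic c, 2 neighbours → 1 H
  atom 4: aromatic c, 2 neighbours → 1 H
  atom 5: aromatic c, 2 neighbours → 1 H
  atom 6: aromatic c, 2 neighbours → 1 H
  atom 7: aromatic c, 2 neighbours → 1 H
Totals → C:6, H:7, N:1.
In Hill order: C6H7N.

C6H7N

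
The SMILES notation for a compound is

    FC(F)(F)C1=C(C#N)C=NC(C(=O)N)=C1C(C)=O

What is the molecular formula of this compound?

Walk through each heavy atom and fill implicit hydrogens from standard valence (C 4, N 3, O 2, S 2, halogen 1):
  atom 1: F (halogen, monovalent) → 0 H
  atom 2: C, bond orders sum to 4 (valence 4) → 0 H
  atom 3: F (halogen, monovalent) → 0 H
  atom 4: F (halogen, monovalent) → 0 H
  atom 5: C, bond orders sum to 4 (valence 4) → 0 H
  atom 6: C, bond orders sum to 4 (valence 4) → 0 H
  atom 7: C, bond orders sum to 4 (valence 4) → 0 H
  atom 8: N, bond orders sum to 3 (valence 3) → 0 H
  atom 9: C, bond orders sum to 3 (valence 4) → 1 H
  atom 10: N, bond orders sum to 3 (valence 3) → 0 H
  atom 11: C, bond orders sum to 4 (valence 4) → 0 H
  atom 12: C, bond orders sum to 4 (valence 4) → 0 H
  atom 13: O, bond orders sum to 2 (valence 2) → 0 H
  atom 14: N, bond orders sum to 1 (valence 3) → 2 H
  atom 15: C, bond orders sum to 4 (valence 4) → 0 H
  atom 16: C, bond orders sum to 4 (valence 4) → 0 H
  atom 17: C, bond orders sum to 1 (valence 4) → 3 H
  atom 18: O, bond orders sum to 2 (valence 2) → 0 H
Totals → C:10, H:6, F:3, N:3, O:2.

C10H6F3N3O2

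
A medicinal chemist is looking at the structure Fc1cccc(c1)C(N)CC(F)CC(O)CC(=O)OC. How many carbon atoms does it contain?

Count every carbon token in the SMILES (each C, including those in ring-closure positions and inside branches).
Carbon count: 14.

14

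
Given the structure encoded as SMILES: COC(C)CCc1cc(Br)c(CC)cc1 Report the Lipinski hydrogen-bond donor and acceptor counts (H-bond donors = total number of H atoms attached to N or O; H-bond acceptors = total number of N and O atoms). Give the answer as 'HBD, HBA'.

Donors: find every N or O and count the H atoms it carries.
  atom 2 (O): bond orders sum to 2 → 0 H
Lipinski HBD = 0.
Acceptors: N atoms = 0, O atoms = 1 → HBA = 1.

0, 1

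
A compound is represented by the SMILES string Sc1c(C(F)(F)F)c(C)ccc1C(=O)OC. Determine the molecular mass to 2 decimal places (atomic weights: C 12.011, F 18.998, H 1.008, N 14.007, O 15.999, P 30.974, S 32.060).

First, the molecular formula is C10H9F3O2S (counting implicit H from valence).
  C: 10 × 12.011 = 120.110
  F: 3 × 18.998 = 56.994
  H: 9 × 1.008 = 9.072
  O: 2 × 15.999 = 31.998
  S: 1 × 32.060 = 32.060
Sum: 10×12.011 + 3×18.998 + 9×1.008 + 2×15.999 + 1×32.060 = 250.234 → 250.23 g/mol.

250.23 g/mol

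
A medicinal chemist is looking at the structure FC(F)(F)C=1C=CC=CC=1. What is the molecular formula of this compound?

Walk through each heavy atom and fill implicit hydrogens from standard valence (C 4, N 3, O 2, S 2, halogen 1):
  atom 1: F (halogen, monovalent) → 0 H
  atom 2: C, bond orders sum to 4 (valence 4) → 0 H
  atom 3: F (halogen, monovalent) → 0 H
  atom 4: F (halogen, monovalent) → 0 H
  atom 5: C, bond orders sum to 4 (valence 4) → 0 H
  atom 6: C, bond orders sum to 3 (valence 4) → 1 H
  atom 7: C, bond orders sum to 3 (valence 4) → 1 H
  atom 8: C, bond orders sum to 3 (valence 4) → 1 H
  atom 9: C, bond orders sum to 3 (valence 4) → 1 H
  atom 10: C, bond orders sum to 3 (valence 4) → 1 H
Totals → C:7, H:5, F:3.
In Hill order: C7H5F3.

C7H5F3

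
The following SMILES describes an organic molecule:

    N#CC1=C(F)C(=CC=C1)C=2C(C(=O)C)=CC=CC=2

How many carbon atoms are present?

15

Count every carbon token in the SMILES (each C, including those in ring-closure positions and inside branches).
Carbon count: 15.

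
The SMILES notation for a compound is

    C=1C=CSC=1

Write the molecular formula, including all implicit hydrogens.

C4H4S

Walk through each heavy atom and fill implicit hydrogens from standard valence (C 4, N 3, O 2, S 2, halogen 1):
  atom 1: C, bond orders sum to 3 (valence 4) → 1 H
  atom 2: C, bond orders sum to 3 (valence 4) → 1 H
  atom 3: C, bond orders sum to 3 (valence 4) → 1 H
  atom 4: S, bond orders sum to 2 (valence 2) → 0 H
  atom 5: C, bond orders sum to 3 (valence 4) → 1 H
Totals → C:4, H:4, S:1.
In Hill order: C4H4S.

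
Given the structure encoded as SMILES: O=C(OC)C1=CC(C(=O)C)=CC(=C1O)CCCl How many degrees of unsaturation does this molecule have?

6

Degree of unsaturation = (number of rings) + (number of π bonds).
Ring closures in the SMILES: 1.
π bonds: 5 double bonds (each 1 DoU) → 5 DoU from unsaturation.
Total DoU = 1 + 5 = 6.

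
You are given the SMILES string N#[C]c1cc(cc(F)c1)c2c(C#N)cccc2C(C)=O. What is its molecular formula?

C16H9FN2O

Walk through each heavy atom and fill implicit hydrogens from standard valence (C 4, N 3, O 2, S 2, halogen 1); for lowercase aromatic atoms, an aromatic c carries 1 H when it has two neighbours and 0 H with three, and aromatic n carries 0 H:
  atom 1: N, bond orders sum to 3 (valence 3) → 0 H
  atom 2: C with explicit H count 0
  atom 3: aromatic c, 3 neighbours → 0 H
  atom 4: aromatic c, 2 neighbours → 1 H
  atom 5: aromatic c, 3 neighbours → 0 H
  atom 6: aromatic c, 2 neighbours → 1 H
  atom 7: aromatic c, 3 neighbours → 0 H
  atom 8: F (halogen, monovalent) → 0 H
  atom 9: aromatic c, 2 neighbours → 1 H
  atom 10: aromatic c, 3 neighbours → 0 H
  atom 11: aromatic c, 3 neighbours → 0 H
  atom 12: C, bond orders sum to 4 (valence 4) → 0 H
  atom 13: N, bond orders sum to 3 (valence 3) → 0 H
  atom 14: aromatic c, 2 neighbours → 1 H
  atom 15: aromatic c, 2 neighbours → 1 H
  atom 16: aromatic c, 2 neighbours → 1 H
  atom 17: aromatic c, 3 neighbours → 0 H
  atom 18: C, bond orders sum to 4 (valence 4) → 0 H
  atom 19: C, bond orders sum to 1 (valence 4) → 3 H
  atom 20: O, bond orders sum to 2 (valence 2) → 0 H
Totals → C:16, H:9, F:1, N:2, O:1.
In Hill order: C16H9FN2O.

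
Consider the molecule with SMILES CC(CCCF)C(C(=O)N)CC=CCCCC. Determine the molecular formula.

Walk through each heavy atom and fill implicit hydrogens from standard valence (C 4, N 3, O 2, S 2, halogen 1):
  atom 1: C, bond orders sum to 1 (valence 4) → 3 H
  atom 2: C, bond orders sum to 3 (valence 4) → 1 H
  atom 3: C, bond orders sum to 2 (valence 4) → 2 H
  atom 4: C, bond orders sum to 2 (valence 4) → 2 H
  atom 5: C, bond orders sum to 2 (valence 4) → 2 H
  atom 6: F (halogen, monovalent) → 0 H
  atom 7: C, bond orders sum to 3 (valence 4) → 1 H
  atom 8: C, bond orders sum to 4 (valence 4) → 0 H
  atom 9: O, bond orders sum to 2 (valence 2) → 0 H
  atom 10: N, bond orders sum to 1 (valence 3) → 2 H
  atom 11: C, bond orders sum to 2 (valence 4) → 2 H
  atom 12: C, bond orders sum to 3 (valence 4) → 1 H
  atom 13: C, bond orders sum to 3 (valence 4) → 1 H
  atom 14: C, bond orders sum to 2 (valence 4) → 2 H
  atom 15: C, bond orders sum to 2 (valence 4) → 2 H
  atom 16: C, bond orders sum to 2 (valence 4) → 2 H
  atom 17: C, bond orders sum to 1 (valence 4) → 3 H
Totals → C:14, H:26, F:1, N:1, O:1.
In Hill order: C14H26FNO.

C14H26FNO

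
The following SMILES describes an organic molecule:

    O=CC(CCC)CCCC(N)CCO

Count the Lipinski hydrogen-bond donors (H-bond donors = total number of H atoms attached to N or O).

3

Donors: find every N or O and count the H atoms it carries.
  atom 1 (O): bond orders sum to 2 → 0 H
  atom 11 (N): bond orders sum to 1 → 2 H
  atom 14 (O): bond orders sum to 1 → 1 H
Lipinski HBD = 3.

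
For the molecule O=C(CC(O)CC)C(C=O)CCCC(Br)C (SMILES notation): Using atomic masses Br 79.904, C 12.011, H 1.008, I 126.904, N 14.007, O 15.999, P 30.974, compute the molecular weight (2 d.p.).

First, the molecular formula is C12H21BrO3 (counting implicit H from valence).
  Br: 1 × 79.904 = 79.904
  C: 12 × 12.011 = 144.132
  H: 21 × 1.008 = 21.168
  O: 3 × 15.999 = 47.997
Sum: 1×79.904 + 12×12.011 + 21×1.008 + 3×15.999 = 293.201 → 293.20 g/mol.

293.20 g/mol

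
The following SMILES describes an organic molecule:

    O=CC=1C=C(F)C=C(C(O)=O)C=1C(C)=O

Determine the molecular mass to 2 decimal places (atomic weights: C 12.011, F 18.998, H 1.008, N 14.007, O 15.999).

210.16 g/mol

First, the molecular formula is C10H7FO4 (counting implicit H from valence).
  C: 10 × 12.011 = 120.110
  F: 1 × 18.998 = 18.998
  H: 7 × 1.008 = 7.056
  O: 4 × 15.999 = 63.996
Sum: 10×12.011 + 1×18.998 + 7×1.008 + 4×15.999 = 210.160 → 210.16 g/mol.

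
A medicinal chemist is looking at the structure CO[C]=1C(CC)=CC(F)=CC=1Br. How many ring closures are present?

1

In SMILES, each pair of matching ring-closure digits denotes one ring-closing bond; the number of such bonds equals the number of independent rings.
Ring-closure bonds here: 1.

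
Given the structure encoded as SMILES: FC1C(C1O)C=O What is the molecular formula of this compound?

C4H5FO2

Walk through each heavy atom and fill implicit hydrogens from standard valence (C 4, N 3, O 2, S 2, halogen 1):
  atom 1: F (halogen, monovalent) → 0 H
  atom 2: C, bond orders sum to 3 (valence 4) → 1 H
  atom 3: C, bond orders sum to 3 (valence 4) → 1 H
  atom 4: C, bond orders sum to 3 (valence 4) → 1 H
  atom 5: O, bond orders sum to 1 (valence 2) → 1 H
  atom 6: C, bond orders sum to 3 (valence 4) → 1 H
  atom 7: O, bond orders sum to 2 (valence 2) → 0 H
Totals → C:4, H:5, F:1, O:2.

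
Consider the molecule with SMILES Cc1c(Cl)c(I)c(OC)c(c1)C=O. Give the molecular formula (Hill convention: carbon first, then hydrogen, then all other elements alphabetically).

Walk through each heavy atom and fill implicit hydrogens from standard valence (C 4, N 3, O 2, S 2, halogen 1); for lowercase aromatic atoms, an aromatic c carries 1 H when it has two neighbours and 0 H with three, and aromatic n carries 0 H:
  atom 1: C, bond orders sum to 1 (valence 4) → 3 H
  atom 2: aromatic c, 3 neighbours → 0 H
  atom 3: aromatic c, 3 neighbours → 0 H
  atom 4: Cl (halogen, monovalent) → 0 H
  atom 5: aromatic c, 3 neighbours → 0 H
  atom 6: I (halogen, monovalent) → 0 H
  atom 7: aromatic c, 3 neighbours → 0 H
  atom 8: O, bond orders sum to 2 (valence 2) → 0 H
  atom 9: C, bond orders sum to 1 (valence 4) → 3 H
  atom 10: aromatic c, 3 neighbours → 0 H
  atom 11: aromatic c, 2 neighbours → 1 H
  atom 12: C, bond orders sum to 3 (valence 4) → 1 H
  atom 13: O, bond orders sum to 2 (valence 2) → 0 H
Totals → C:9, H:8, Cl:1, I:1, O:2.
In Hill order: C9H8ClIO2.

C9H8ClIO2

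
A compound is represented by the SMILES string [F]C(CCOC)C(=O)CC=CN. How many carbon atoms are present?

Count every carbon token in the SMILES (each C, including those in ring-closure positions and inside branches).
Carbon count: 8.

8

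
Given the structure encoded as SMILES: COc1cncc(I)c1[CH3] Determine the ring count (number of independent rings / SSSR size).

1

In SMILES, each pair of matching ring-closure digits denotes one ring-closing bond; the number of such bonds equals the number of independent rings.
Ring-closure bonds here: 1.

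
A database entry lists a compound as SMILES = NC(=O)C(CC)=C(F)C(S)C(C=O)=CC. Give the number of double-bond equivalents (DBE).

Molecular formula: C10H14FNO2S.
DoU = (2C + 2 + N − H − X) / 2, where X is the halogen count and O/S are ignored.
    = (2·10 + 2 + 1 − 14 − 1) / 2 = 8 / 2 = 4.

4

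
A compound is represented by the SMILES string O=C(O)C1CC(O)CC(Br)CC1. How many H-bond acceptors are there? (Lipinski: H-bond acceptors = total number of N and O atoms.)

3

N atoms: 0; O atoms: 3.
Lipinski HBA = 0 + 3 = 3.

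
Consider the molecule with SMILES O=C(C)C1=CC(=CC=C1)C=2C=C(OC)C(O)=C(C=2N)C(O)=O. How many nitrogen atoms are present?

Scan the SMILES for N atoms (remember two-letter symbols like Cl and Br are single atoms).
Nitrogen count: 1.

1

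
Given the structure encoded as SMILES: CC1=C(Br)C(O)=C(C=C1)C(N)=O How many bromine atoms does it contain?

1

Scan the SMILES for Br atoms (remember two-letter symbols like Cl and Br are single atoms).
Bromine count: 1.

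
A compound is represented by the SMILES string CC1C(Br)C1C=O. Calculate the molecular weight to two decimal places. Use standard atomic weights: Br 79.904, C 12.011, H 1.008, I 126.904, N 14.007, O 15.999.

First, the molecular formula is C5H7BrO (counting implicit H from valence).
  Br: 1 × 79.904 = 79.904
  C: 5 × 12.011 = 60.055
  H: 7 × 1.008 = 7.056
  O: 1 × 15.999 = 15.999
Sum: 1×79.904 + 5×12.011 + 7×1.008 + 1×15.999 = 163.014 → 163.01 g/mol.

163.01 g/mol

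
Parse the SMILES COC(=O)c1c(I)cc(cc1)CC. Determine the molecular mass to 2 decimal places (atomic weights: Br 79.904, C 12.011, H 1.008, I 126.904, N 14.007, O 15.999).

290.10 g/mol

First, the molecular formula is C10H11IO2 (counting implicit H from valence).
  C: 10 × 12.011 = 120.110
  H: 11 × 1.008 = 11.088
  I: 1 × 126.904 = 126.904
  O: 2 × 15.999 = 31.998
Sum: 10×12.011 + 11×1.008 + 1×126.904 + 2×15.999 = 290.100 → 290.10 g/mol.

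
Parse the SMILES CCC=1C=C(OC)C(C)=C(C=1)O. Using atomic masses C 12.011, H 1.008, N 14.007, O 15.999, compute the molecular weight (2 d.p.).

First, the molecular formula is C10H14O2 (counting implicit H from valence).
  C: 10 × 12.011 = 120.110
  H: 14 × 1.008 = 14.112
  O: 2 × 15.999 = 31.998
Sum: 10×12.011 + 14×1.008 + 2×15.999 = 166.220 → 166.22 g/mol.

166.22 g/mol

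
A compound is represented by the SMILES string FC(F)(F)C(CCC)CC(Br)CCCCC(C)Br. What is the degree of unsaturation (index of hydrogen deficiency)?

Degree of unsaturation = (number of rings) + (number of π bonds).
Ring closures in the SMILES: 0.
π bonds: none → 0 DoU from unsaturation.
Total DoU = 0 + 0 = 0.

0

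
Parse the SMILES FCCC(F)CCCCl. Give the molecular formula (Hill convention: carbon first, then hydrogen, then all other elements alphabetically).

C6H11ClF2

Walk through each heavy atom and fill implicit hydrogens from standard valence (C 4, N 3, O 2, S 2, halogen 1):
  atom 1: F (halogen, monovalent) → 0 H
  atom 2: C, bond orders sum to 2 (valence 4) → 2 H
  atom 3: C, bond orders sum to 2 (valence 4) → 2 H
  atom 4: C, bond orders sum to 3 (valence 4) → 1 H
  atom 5: F (halogen, monovalent) → 0 H
  atom 6: C, bond orders sum to 2 (valence 4) → 2 H
  atom 7: C, bond orders sum to 2 (valence 4) → 2 H
  atom 8: C, bond orders sum to 2 (valence 4) → 2 H
  atom 9: Cl (halogen, monovalent) → 0 H
Totals → C:6, H:11, Cl:1, F:2.
In Hill order: C6H11ClF2.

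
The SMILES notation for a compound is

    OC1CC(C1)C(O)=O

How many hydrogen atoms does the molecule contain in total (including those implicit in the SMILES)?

8

Walk through each heavy atom and fill implicit hydrogens from standard valence (C 4, N 3, O 2, S 2, halogen 1):
  atom 1: O, bond orders sum to 1 (valence 2) → 1 H
  atom 2: C, bond orders sum to 3 (valence 4) → 1 H
  atom 3: C, bond orders sum to 2 (valence 4) → 2 H
  atom 4: C, bond orders sum to 3 (valence 4) → 1 H
  atom 5: C, bond orders sum to 2 (valence 4) → 2 H
  atom 6: C, bond orders sum to 4 (valence 4) → 0 H
  atom 7: O, bond orders sum to 1 (valence 2) → 1 H
  atom 8: O, bond orders sum to 2 (valence 2) → 0 H
Total hydrogens: 8.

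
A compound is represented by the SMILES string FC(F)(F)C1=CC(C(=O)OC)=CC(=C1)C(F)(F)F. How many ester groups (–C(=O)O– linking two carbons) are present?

1

The ester motif appears at heavy-atom position 8 in the SMILES.
Ester count: 1.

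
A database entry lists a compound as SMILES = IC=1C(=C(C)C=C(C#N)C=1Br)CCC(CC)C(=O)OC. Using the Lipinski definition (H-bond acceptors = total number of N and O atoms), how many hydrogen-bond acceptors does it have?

N atoms: 1; O atoms: 2.
Lipinski HBA = 1 + 2 = 3.

3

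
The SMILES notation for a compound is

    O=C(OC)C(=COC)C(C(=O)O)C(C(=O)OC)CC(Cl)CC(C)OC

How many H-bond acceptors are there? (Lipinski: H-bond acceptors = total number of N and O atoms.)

8

N atoms: 0; O atoms: 8.
Lipinski HBA = 0 + 8 = 8.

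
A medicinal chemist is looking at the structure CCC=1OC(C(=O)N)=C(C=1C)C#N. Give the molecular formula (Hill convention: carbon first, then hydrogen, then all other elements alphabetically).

Walk through each heavy atom and fill implicit hydrogens from standard valence (C 4, N 3, O 2, S 2, halogen 1):
  atom 1: C, bond orders sum to 1 (valence 4) → 3 H
  atom 2: C, bond orders sum to 2 (valence 4) → 2 H
  atom 3: C, bond orders sum to 4 (valence 4) → 0 H
  atom 4: O, bond orders sum to 2 (valence 2) → 0 H
  atom 5: C, bond orders sum to 4 (valence 4) → 0 H
  atom 6: C, bond orders sum to 4 (valence 4) → 0 H
  atom 7: O, bond orders sum to 2 (valence 2) → 0 H
  atom 8: N, bond orders sum to 1 (valence 3) → 2 H
  atom 9: C, bond orders sum to 4 (valence 4) → 0 H
  atom 10: C, bond orders sum to 4 (valence 4) → 0 H
  atom 11: C, bond orders sum to 1 (valence 4) → 3 H
  atom 12: C, bond orders sum to 4 (valence 4) → 0 H
  atom 13: N, bond orders sum to 3 (valence 3) → 0 H
Totals → C:9, H:10, N:2, O:2.

C9H10N2O2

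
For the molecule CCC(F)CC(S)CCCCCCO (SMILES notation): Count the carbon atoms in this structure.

11

Count every carbon token in the SMILES (each C, including those in ring-closure positions and inside branches).
Carbon count: 11.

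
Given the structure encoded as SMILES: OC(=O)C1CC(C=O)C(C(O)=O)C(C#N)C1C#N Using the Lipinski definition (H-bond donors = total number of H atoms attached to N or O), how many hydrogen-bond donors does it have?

Donors: find every N or O and count the H atoms it carries.
  atom 1 (O): bond orders sum to 1 → 1 H
  atom 3 (O): bond orders sum to 2 → 0 H
  atom 8 (O): bond orders sum to 2 → 0 H
  atom 11 (O): bond orders sum to 1 → 1 H
  atom 12 (O): bond orders sum to 2 → 0 H
  atom 15 (N): bond orders sum to 3 → 0 H
  atom 18 (N): bond orders sum to 3 → 0 H
Lipinski HBD = 2.

2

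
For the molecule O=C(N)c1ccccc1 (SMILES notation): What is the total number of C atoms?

Count every carbon token in the SMILES (each C, including those in ring-closure positions and inside branches).
Carbon count: 7.

7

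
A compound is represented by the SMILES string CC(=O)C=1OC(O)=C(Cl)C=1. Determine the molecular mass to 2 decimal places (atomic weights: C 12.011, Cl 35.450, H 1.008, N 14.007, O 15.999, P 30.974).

First, the molecular formula is C6H5ClO3 (counting implicit H from valence).
  C: 6 × 12.011 = 72.066
  Cl: 1 × 35.450 = 35.450
  H: 5 × 1.008 = 5.040
  O: 3 × 15.999 = 47.997
Sum: 6×12.011 + 1×35.450 + 5×1.008 + 3×15.999 = 160.553 → 160.55 g/mol.

160.55 g/mol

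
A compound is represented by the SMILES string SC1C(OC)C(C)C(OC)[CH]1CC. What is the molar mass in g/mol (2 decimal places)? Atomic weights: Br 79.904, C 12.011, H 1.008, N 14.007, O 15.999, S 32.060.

First, the molecular formula is C10H20O2S (counting implicit H from valence).
  C: 10 × 12.011 = 120.110
  H: 20 × 1.008 = 20.160
  O: 2 × 15.999 = 31.998
  S: 1 × 32.060 = 32.060
Sum: 10×12.011 + 20×1.008 + 2×15.999 + 1×32.060 = 204.328 → 204.33 g/mol.

204.33 g/mol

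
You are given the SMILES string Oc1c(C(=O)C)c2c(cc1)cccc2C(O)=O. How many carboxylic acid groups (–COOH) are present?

1

The carboxylic acid motif appears at heavy-atom position 15 in the SMILES.
Other groups present: 1 hydroxyl, 1 ketone.
Carboxylic acid count: 1.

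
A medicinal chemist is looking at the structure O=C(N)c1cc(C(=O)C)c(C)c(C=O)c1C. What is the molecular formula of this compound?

C12H13NO3

Walk through each heavy atom and fill implicit hydrogens from standard valence (C 4, N 3, O 2, S 2, halogen 1); for lowercase aromatic atoms, an aromatic c carries 1 H when it has two neighbours and 0 H with three, and aromatic n carries 0 H:
  atom 1: O, bond orders sum to 2 (valence 2) → 0 H
  atom 2: C, bond orders sum to 4 (valence 4) → 0 H
  atom 3: N, bond orders sum to 1 (valence 3) → 2 H
  atom 4: aromatic c, 3 neighbours → 0 H
  atom 5: aromatic c, 2 neighbours → 1 H
  atom 6: aromatic c, 3 neighbours → 0 H
  atom 7: C, bond orders sum to 4 (valence 4) → 0 H
  atom 8: O, bond orders sum to 2 (valence 2) → 0 H
  atom 9: C, bond orders sum to 1 (valence 4) → 3 H
  atom 10: aromatic c, 3 neighbours → 0 H
  atom 11: C, bond orders sum to 1 (valence 4) → 3 H
  atom 12: aromatic c, 3 neighbours → 0 H
  atom 13: C, bond orders sum to 3 (valence 4) → 1 H
  atom 14: O, bond orders sum to 2 (valence 2) → 0 H
  atom 15: aromatic c, 3 neighbours → 0 H
  atom 16: C, bond orders sum to 1 (valence 4) → 3 H
Totals → C:12, H:13, N:1, O:3.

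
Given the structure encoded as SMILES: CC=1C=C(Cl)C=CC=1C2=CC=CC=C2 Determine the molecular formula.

C13H11Cl

Walk through each heavy atom and fill implicit hydrogens from standard valence (C 4, N 3, O 2, S 2, halogen 1):
  atom 1: C, bond orders sum to 1 (valence 4) → 3 H
  atom 2: C, bond orders sum to 4 (valence 4) → 0 H
  atom 3: C, bond orders sum to 3 (valence 4) → 1 H
  atom 4: C, bond orders sum to 4 (valence 4) → 0 H
  atom 5: Cl (halogen, monovalent) → 0 H
  atom 6: C, bond orders sum to 3 (valence 4) → 1 H
  atom 7: C, bond orders sum to 3 (valence 4) → 1 H
  atom 8: C, bond orders sum to 4 (valence 4) → 0 H
  atom 9: C, bond orders sum to 4 (valence 4) → 0 H
  atom 10: C, bond orders sum to 3 (valence 4) → 1 H
  atom 11: C, bond orders sum to 3 (valence 4) → 1 H
  atom 12: C, bond orders sum to 3 (valence 4) → 1 H
  atom 13: C, bond orders sum to 3 (valence 4) → 1 H
  atom 14: C, bond orders sum to 3 (valence 4) → 1 H
Totals → C:13, H:11, Cl:1.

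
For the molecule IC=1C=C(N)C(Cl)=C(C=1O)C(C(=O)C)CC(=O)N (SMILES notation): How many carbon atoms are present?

11

Count every carbon token in the SMILES (each C, including those in ring-closure positions and inside branches).
Carbon count: 11.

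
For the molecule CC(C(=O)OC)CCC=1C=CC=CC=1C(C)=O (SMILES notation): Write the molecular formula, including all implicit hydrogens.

C14H18O3

Walk through each heavy atom and fill implicit hydrogens from standard valence (C 4, N 3, O 2, S 2, halogen 1):
  atom 1: C, bond orders sum to 1 (valence 4) → 3 H
  atom 2: C, bond orders sum to 3 (valence 4) → 1 H
  atom 3: C, bond orders sum to 4 (valence 4) → 0 H
  atom 4: O, bond orders sum to 2 (valence 2) → 0 H
  atom 5: O, bond orders sum to 2 (valence 2) → 0 H
  atom 6: C, bond orders sum to 1 (valence 4) → 3 H
  atom 7: C, bond orders sum to 2 (valence 4) → 2 H
  atom 8: C, bond orders sum to 2 (valence 4) → 2 H
  atom 9: C, bond orders sum to 4 (valence 4) → 0 H
  atom 10: C, bond orders sum to 3 (valence 4) → 1 H
  atom 11: C, bond orders sum to 3 (valence 4) → 1 H
  atom 12: C, bond orders sum to 3 (valence 4) → 1 H
  atom 13: C, bond orders sum to 3 (valence 4) → 1 H
  atom 14: C, bond orders sum to 4 (valence 4) → 0 H
  atom 15: C, bond orders sum to 4 (valence 4) → 0 H
  atom 16: C, bond orders sum to 1 (valence 4) → 3 H
  atom 17: O, bond orders sum to 2 (valence 2) → 0 H
Totals → C:14, H:18, O:3.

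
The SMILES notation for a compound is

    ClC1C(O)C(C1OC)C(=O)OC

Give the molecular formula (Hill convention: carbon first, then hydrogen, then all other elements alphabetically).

Walk through each heavy atom and fill implicit hydrogens from standard valence (C 4, N 3, O 2, S 2, halogen 1):
  atom 1: Cl (halogen, monovalent) → 0 H
  atom 2: C, bond orders sum to 3 (valence 4) → 1 H
  atom 3: C, bond orders sum to 3 (valence 4) → 1 H
  atom 4: O, bond orders sum to 1 (valence 2) → 1 H
  atom 5: C, bond orders sum to 3 (valence 4) → 1 H
  atom 6: C, bond orders sum to 3 (valence 4) → 1 H
  atom 7: O, bond orders sum to 2 (valence 2) → 0 H
  atom 8: C, bond orders sum to 1 (valence 4) → 3 H
  atom 9: C, bond orders sum to 4 (valence 4) → 0 H
  atom 10: O, bond orders sum to 2 (valence 2) → 0 H
  atom 11: O, bond orders sum to 2 (valence 2) → 0 H
  atom 12: C, bond orders sum to 1 (valence 4) → 3 H
Totals → C:7, H:11, Cl:1, O:4.

C7H11ClO4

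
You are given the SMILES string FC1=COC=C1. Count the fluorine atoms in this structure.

Scan the SMILES for F atoms (remember two-letter symbols like Cl and Br are single atoms).
Fluorine count: 1.

1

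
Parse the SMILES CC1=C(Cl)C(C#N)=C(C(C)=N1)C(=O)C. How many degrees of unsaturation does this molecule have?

Molecular formula: C10H9ClN2O.
DoU = (2C + 2 + N − H − X) / 2, where X is the halogen count and O/S are ignored.
    = (2·10 + 2 + 2 − 9 − 1) / 2 = 14 / 2 = 7.

7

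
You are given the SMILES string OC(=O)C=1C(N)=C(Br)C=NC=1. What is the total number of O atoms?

Scan the SMILES for O atoms (remember two-letter symbols like Cl and Br are single atoms).
Oxygen count: 2.

2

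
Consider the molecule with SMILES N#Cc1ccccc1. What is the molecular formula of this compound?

C7H5N

Walk through each heavy atom and fill implicit hydrogens from standard valence (C 4, N 3, O 2, S 2, halogen 1); for lowercase aromatic atoms, an aromatic c carries 1 H when it has two neighbours and 0 H with three, and aromatic n carries 0 H:
  atom 1: N, bond orders sum to 3 (valence 3) → 0 H
  atom 2: C, bond orders sum to 4 (valence 4) → 0 H
  atom 3: aromatic c, 3 neighbours → 0 H
  atom 4: aromatic c, 2 neighbours → 1 H
  atom 5: aromatic c, 2 neighbours → 1 H
  atom 6: aromatic c, 2 neighbours → 1 H
  atom 7: aromatic c, 2 neighbours → 1 H
  atom 8: aromatic c, 2 neighbours → 1 H
Totals → C:7, H:5, N:1.
In Hill order: C7H5N.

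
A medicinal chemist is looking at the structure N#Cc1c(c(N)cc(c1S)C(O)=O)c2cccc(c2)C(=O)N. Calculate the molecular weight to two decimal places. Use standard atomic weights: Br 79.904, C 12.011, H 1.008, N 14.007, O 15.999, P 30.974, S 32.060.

First, the molecular formula is C15H11N3O3S (counting implicit H from valence).
  C: 15 × 12.011 = 180.165
  H: 11 × 1.008 = 11.088
  N: 3 × 14.007 = 42.021
  O: 3 × 15.999 = 47.997
  S: 1 × 32.060 = 32.060
Sum: 15×12.011 + 11×1.008 + 3×14.007 + 3×15.999 + 1×32.060 = 313.331 → 313.33 g/mol.

313.33 g/mol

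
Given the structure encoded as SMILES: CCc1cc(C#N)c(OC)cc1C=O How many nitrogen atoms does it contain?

1

Scan the SMILES for N atoms (remember two-letter symbols like Cl and Br are single atoms).
Nitrogen count: 1.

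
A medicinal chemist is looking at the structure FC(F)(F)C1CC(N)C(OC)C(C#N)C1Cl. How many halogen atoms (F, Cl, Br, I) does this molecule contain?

4

Halogen atoms appear at heavy-atom positions 1, 3, 4, 16 (1×Cl, 3×F).
Other groups present: 1 ether, 1 nitrile, 1 primary amine.
Halogen count: 4.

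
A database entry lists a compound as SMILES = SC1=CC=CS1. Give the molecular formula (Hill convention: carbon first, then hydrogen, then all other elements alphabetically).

C4H4S2

Walk through each heavy atom and fill implicit hydrogens from standard valence (C 4, N 3, O 2, S 2, halogen 1):
  atom 1: S, bond orders sum to 1 (valence 2) → 1 H
  atom 2: C, bond orders sum to 4 (valence 4) → 0 H
  atom 3: C, bond orders sum to 3 (valence 4) → 1 H
  atom 4: C, bond orders sum to 3 (valence 4) → 1 H
  atom 5: C, bond orders sum to 3 (valence 4) → 1 H
  atom 6: S, bond orders sum to 2 (valence 2) → 0 H
Totals → C:4, H:4, S:2.
In Hill order: C4H4S2.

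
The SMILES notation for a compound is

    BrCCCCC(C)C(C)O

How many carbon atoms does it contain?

Count every carbon token in the SMILES (each C, including those in ring-closure positions and inside branches).
Carbon count: 8.

8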